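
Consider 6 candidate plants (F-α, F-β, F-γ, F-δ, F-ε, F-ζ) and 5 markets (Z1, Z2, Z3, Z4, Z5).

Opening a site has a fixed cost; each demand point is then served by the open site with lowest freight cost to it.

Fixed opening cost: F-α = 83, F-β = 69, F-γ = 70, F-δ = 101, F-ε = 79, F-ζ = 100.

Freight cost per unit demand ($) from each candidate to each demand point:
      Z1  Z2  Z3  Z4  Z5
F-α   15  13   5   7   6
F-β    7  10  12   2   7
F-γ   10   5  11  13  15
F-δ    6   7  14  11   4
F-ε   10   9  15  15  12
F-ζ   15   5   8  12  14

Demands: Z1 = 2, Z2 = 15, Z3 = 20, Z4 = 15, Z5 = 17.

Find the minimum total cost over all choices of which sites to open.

543

Open {F-α, F-β, F-γ}: assign each demand point to its cheapest open site.
  Z1→F-β 2×7=14, Z2→F-γ 15×5=75, Z3→F-α 20×5=100, Z4→F-β 15×2=30, Z5→F-α 17×6=102
  freight cost 321, fixed 222 → total 543.
Compare {F-α, F-β}: freight cost 396 + fixed 152 = 548.
Compare {F-α, F-γ}: freight cost 402 + fixed 153 = 555.
Compare {F-β, F-ζ}: freight cost 398 + fixed 169 = 567.
All other subsets cost ≥ 548. Minimum total cost: 543.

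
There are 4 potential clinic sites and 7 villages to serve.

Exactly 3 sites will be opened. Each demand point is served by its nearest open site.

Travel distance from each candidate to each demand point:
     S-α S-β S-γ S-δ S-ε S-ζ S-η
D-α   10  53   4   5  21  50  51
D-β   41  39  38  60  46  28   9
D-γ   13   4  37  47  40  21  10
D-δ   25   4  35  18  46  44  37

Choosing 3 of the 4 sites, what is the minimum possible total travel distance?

Open {D-α, D-β, D-γ}.
  S-α→D-α 10, S-β→D-γ 4, S-γ→D-α 4, S-δ→D-α 5, S-ε→D-α 21, S-ζ→D-γ 21, S-η→D-β 9  ⇒ total 74.
Compare {D-α, D-γ, D-δ}: total 75.
Compare {D-α, D-β, D-δ}: total 81.
No size-3 selection does better; minimum is 74.

74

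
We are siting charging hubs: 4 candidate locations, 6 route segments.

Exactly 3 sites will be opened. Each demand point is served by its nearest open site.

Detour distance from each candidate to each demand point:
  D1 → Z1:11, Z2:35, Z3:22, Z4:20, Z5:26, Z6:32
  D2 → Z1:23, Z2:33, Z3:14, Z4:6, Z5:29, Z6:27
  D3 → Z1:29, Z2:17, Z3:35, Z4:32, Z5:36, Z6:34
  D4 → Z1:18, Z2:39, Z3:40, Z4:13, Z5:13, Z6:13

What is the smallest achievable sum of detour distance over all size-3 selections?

81

Open {D2, D3, D4}.
  Z1→D4 18, Z2→D3 17, Z3→D2 14, Z4→D2 6, Z5→D4 13, Z6→D4 13  ⇒ total 81.
Compare {D1, D3, D4}: total 89.
Compare {D1, D2, D4}: total 90.
No size-3 selection does better; minimum is 81.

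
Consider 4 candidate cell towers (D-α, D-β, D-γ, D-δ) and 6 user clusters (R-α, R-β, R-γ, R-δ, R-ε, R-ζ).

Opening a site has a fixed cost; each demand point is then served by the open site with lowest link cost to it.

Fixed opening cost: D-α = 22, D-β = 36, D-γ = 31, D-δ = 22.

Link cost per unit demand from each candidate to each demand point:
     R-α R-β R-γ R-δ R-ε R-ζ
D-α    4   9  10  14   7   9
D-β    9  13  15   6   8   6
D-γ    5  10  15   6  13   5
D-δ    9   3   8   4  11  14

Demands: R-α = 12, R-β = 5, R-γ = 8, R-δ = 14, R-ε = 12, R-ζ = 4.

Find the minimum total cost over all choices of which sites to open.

Open {D-α, D-δ}: assign each demand point to its cheapest open site.
  R-α→D-α 12×4=48, R-β→D-δ 5×3=15, R-γ→D-δ 8×8=64, R-δ→D-δ 14×4=56, R-ε→D-α 12×7=84, R-ζ→D-α 4×9=36
  link cost 303, fixed 44 → total 347.
Compare {D-α, D-γ, D-δ}: link cost 287 + fixed 75 = 362.
Compare {D-α, D-β, D-δ}: link cost 291 + fixed 80 = 371.
Compare {D-α, D-β, D-γ, D-δ}: link cost 287 + fixed 111 = 398.
All other subsets cost ≥ 362. Minimum total cost: 347.

347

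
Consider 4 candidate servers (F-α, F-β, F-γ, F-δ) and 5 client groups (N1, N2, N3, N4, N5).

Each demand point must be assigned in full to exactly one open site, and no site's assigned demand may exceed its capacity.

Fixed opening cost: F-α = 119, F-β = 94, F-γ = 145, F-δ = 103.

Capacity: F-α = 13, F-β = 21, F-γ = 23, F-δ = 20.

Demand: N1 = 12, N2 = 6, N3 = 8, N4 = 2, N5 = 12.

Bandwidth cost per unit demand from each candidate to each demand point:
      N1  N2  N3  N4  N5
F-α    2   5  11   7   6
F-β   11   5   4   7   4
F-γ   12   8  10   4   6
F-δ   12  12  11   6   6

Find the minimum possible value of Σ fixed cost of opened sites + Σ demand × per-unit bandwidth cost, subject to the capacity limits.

Open {F-α, F-β, F-δ}; cheapest assignment that respects the capacities:
  F-α (cap 13, load 12): N1 — cost 12×2 = 24
  F-β (cap 21, load 14): N2, N3 — cost 6×5 + 8×4 = 62
  F-δ (cap 20, load 14): N4, N5 — cost 2×6 + 12×6 = 84
  Shipping 170, fixed 316 → total 486.
  Any other capacity-feasible assignment to {F-α, F-β, F-δ} ships for at least 170.
Compare {F-β, F-δ}: its best feasible assignment gives total 505.
Compare {F-α, F-β, F-γ}: its best feasible assignment gives total 518.
Every other set of open sites that can feasibly serve all demand totals ≥ 505 even under its best assignment. Minimum: 486.

486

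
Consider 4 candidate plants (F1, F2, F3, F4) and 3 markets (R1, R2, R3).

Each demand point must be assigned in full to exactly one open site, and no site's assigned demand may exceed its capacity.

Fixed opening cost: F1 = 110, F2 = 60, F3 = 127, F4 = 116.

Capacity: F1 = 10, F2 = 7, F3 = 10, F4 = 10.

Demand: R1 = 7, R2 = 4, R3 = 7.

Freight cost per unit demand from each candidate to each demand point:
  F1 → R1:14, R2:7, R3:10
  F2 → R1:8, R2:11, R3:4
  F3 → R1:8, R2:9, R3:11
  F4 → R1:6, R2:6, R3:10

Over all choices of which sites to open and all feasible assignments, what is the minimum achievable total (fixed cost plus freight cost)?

384

Open {F1, F2, F4}; cheapest assignment that respects the capacities:
  F1 (cap 10, load 4): R2 — cost 4×7 = 28
  F2 (cap 7, load 7): R3 — cost 7×4 = 28
  F4 (cap 10, load 7): R1 — cost 7×6 = 42
  Shipping 98, fixed 286 → total 384.
  Any other capacity-feasible assignment to {F1, F2, F4} ships for at least 98.
Compare {F1, F2, F3}: its best feasible assignment gives total 409.
Compare {F2, F3, F4}: its best feasible assignment gives total 409.
Every other set of open sites that can feasibly serve all demand totals ≥ 409 even under its best assignment. Minimum: 384.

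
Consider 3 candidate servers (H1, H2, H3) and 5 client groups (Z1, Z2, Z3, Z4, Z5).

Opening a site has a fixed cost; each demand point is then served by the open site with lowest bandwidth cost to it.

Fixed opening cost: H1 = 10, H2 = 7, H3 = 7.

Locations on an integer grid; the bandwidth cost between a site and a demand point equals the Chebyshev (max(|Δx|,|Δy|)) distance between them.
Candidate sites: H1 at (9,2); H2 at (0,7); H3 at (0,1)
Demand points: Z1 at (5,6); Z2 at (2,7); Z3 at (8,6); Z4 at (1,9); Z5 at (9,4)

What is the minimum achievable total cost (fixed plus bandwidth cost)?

31

Open {H1, H2}: assign each demand point to its cheapest open site.
  Z1→H1 4, Z2→H2 2, Z3→H1 4, Z4→H2 2, Z5→H1 2
  bandwidth cost 14, fixed 17 → total 31.
Compare {H2}: bandwidth cost 26 + fixed 7 = 33.
Compare {H1}: bandwidth cost 25 + fixed 10 = 35.
Compare {H1, H2, H3}: bandwidth cost 14 + fixed 24 = 38.
All other subsets cost ≥ 33. Minimum total cost: 31.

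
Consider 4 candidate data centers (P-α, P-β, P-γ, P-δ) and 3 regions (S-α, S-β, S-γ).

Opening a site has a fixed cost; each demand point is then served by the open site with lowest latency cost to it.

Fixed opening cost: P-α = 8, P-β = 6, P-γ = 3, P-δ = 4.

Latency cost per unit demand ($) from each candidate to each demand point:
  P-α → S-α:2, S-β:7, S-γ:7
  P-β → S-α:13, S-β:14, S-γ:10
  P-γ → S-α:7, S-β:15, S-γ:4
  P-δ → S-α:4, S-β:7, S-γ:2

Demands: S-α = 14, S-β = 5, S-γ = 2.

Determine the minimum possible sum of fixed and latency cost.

79

Open {P-α, P-δ}: assign each demand point to its cheapest open site.
  S-α→P-α 14×2=28, S-β→P-α 5×7=35, S-γ→P-δ 2×2=4
  latency cost 67, fixed 12 → total 79.
Compare {P-α, P-γ}: latency cost 71 + fixed 11 = 82.
Compare {P-α, P-γ, P-δ}: latency cost 67 + fixed 15 = 82.
Compare {P-α}: latency cost 77 + fixed 8 = 85.
All other subsets cost ≥ 82. Minimum total cost: 79.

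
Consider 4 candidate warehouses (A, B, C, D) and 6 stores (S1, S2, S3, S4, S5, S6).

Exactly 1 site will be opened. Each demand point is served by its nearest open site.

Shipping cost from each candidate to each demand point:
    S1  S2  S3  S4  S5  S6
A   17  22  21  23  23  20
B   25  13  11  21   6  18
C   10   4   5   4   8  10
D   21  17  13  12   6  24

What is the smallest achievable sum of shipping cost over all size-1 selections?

Open {C}.
  S1→C 10, S2→C 4, S3→C 5, S4→C 4, S5→C 8, S6→C 10  ⇒ total 41.
Compare {D}: total 93.
Compare {B}: total 94.
No size-1 selection does better; minimum is 41.

41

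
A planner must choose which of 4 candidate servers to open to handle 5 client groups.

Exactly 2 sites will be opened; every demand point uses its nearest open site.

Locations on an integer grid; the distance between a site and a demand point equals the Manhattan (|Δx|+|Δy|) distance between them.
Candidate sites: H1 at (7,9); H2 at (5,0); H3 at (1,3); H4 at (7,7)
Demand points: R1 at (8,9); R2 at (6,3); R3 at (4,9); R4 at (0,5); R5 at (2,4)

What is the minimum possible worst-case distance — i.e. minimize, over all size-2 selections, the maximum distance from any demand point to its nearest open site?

5

Open {H1, H3}.
  Farthest demand point is R2 at distance 5 (to H3); all others are ≤ 5.
With {H3, H4} the worst case is 5.
With {H1, H4} the worst case is 9.
No size-2 selection achieves below 5.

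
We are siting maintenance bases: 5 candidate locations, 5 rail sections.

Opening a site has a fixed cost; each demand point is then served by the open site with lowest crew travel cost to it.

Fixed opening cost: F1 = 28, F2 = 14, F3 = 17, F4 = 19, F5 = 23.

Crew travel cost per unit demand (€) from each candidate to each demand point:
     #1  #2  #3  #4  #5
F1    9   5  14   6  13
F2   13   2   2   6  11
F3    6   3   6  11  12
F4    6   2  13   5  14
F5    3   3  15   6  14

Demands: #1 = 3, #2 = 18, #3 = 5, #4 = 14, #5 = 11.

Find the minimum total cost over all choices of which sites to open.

288

Open {F2, F4}: assign each demand point to its cheapest open site.
  #1→F4 3×6=18, #2→F2 18×2=36, #3→F2 5×2=10, #4→F4 14×5=70, #5→F2 11×11=121
  crew travel cost 255, fixed 33 → total 288.
Compare {F2, F5}: crew travel cost 260 + fixed 37 = 297.
Compare {F2, F3}: crew travel cost 269 + fixed 31 = 300.
Compare {F2, F4, F5}: crew travel cost 246 + fixed 56 = 302.
All other subsets cost ≥ 297. Minimum total cost: 288.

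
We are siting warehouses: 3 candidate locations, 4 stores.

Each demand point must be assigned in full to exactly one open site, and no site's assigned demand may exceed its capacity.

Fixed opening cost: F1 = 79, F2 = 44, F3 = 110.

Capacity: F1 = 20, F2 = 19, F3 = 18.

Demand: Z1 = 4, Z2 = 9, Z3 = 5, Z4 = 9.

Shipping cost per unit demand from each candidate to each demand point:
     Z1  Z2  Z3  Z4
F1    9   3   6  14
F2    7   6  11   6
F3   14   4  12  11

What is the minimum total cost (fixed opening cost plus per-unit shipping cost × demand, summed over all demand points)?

Open {F1, F2}; cheapest assignment that respects the capacities:
  F1 (cap 20, load 14): Z2, Z3 — cost 9×3 + 5×6 = 57
  F2 (cap 19, load 13): Z1, Z4 — cost 4×7 + 9×6 = 82
  Shipping 139, fixed 123 → total 262.
  Any other capacity-feasible assignment to {F1, F2} ships for at least 139.
Compare {F2, F3}: its best feasible assignment gives total 327.
Compare {F1, F2, F3}: its best feasible assignment gives total 372.
Every other set of open sites that can feasibly serve all demand totals ≥ 327 even under its best assignment. Minimum: 262.

262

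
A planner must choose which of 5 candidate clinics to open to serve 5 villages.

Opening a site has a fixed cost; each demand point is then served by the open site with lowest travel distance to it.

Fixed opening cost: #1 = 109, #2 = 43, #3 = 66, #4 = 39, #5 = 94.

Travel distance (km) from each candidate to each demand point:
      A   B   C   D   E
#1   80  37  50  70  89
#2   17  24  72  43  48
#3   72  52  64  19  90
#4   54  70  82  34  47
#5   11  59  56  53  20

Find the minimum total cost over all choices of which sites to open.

Open {#2}: assign each demand point to its cheapest open site.
  A→#2 17, B→#2 24, C→#2 72, D→#2 43, E→#2 48
  travel distance 204, fixed 43 → total 247.
Compare {#2, #4}: travel distance 194 + fixed 82 = 276.
Compare {#2, #3}: travel distance 172 + fixed 109 = 281.
Compare {#2, #5}: travel distance 154 + fixed 137 = 291.
All other subsets cost ≥ 276. Minimum total cost: 247.

247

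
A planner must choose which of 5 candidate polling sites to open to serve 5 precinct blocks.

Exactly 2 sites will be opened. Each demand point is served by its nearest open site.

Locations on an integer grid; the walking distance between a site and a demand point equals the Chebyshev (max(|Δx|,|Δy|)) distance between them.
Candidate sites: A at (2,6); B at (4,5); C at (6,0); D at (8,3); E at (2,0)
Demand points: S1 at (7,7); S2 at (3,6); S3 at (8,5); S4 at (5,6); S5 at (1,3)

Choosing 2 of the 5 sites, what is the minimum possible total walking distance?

10

Open {B, D}.
  S1→B 3, S2→B 1, S3→D 2, S4→B 1, S5→B 3  ⇒ total 10.
Compare {A, B}: total 12.
Compare {B, C}: total 12.
No size-2 selection does better; minimum is 10.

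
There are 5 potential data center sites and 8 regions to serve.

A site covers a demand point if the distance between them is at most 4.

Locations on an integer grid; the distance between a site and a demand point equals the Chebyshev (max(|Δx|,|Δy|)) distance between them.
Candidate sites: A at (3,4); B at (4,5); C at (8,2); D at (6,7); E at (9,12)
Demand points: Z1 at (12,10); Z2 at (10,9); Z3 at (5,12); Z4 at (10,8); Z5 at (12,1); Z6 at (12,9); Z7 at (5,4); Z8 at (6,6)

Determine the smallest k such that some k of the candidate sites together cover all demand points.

Coverage sets (demand points within 4 of each site):
  A: {Z7, Z8}
  B: {Z7, Z8}
  C: {Z5, Z7, Z8}
  D: {Z2, Z4, Z7, Z8}
  E: {Z1, Z2, Z3, Z4, Z6}
No single site covers all 8 demand points.
But {C, E} covers everything, so the minimum is 2.

2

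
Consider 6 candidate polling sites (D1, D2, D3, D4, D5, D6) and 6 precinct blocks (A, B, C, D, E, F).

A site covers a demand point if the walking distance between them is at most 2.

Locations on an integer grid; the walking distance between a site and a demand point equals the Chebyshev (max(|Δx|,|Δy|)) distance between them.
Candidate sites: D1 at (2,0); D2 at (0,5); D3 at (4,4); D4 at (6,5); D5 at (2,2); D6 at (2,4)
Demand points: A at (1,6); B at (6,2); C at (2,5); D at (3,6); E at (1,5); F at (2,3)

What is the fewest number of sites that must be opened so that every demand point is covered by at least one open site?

Coverage sets (demand points within 2 of each site):
  D1: {}
  D2: {A, C, E, F}
  D3: {B, C, D, F}
  D4: {}
  D5: {F}
  D6: {A, C, D, E, F}
No single site covers all 6 demand points.
But {D2, D3} covers everything, so the minimum is 2.

2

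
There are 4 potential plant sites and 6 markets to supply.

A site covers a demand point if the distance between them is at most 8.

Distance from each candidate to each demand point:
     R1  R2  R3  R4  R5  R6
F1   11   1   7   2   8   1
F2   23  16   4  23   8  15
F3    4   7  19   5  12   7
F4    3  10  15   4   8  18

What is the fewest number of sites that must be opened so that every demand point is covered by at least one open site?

Coverage sets (demand points within 8 of each site):
  F1: {R2, R3, R4, R5, R6}
  F2: {R3, R5}
  F3: {R1, R2, R4, R6}
  F4: {R1, R4, R5}
No single site covers all 6 demand points.
But {F1, F3} covers everything, so the minimum is 2.

2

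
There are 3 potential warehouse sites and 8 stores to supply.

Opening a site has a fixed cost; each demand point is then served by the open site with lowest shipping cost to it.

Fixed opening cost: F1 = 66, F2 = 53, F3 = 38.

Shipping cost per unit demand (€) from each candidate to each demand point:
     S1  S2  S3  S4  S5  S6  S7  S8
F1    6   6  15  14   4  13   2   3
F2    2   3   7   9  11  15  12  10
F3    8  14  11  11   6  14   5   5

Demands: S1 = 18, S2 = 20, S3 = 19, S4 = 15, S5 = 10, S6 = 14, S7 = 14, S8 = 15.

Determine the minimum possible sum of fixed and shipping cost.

778

Open {F1, F2}: assign each demand point to its cheapest open site.
  S1→F2 18×2=36, S2→F2 20×3=60, S3→F2 19×7=133, S4→F2 15×9=135, S5→F1 10×4=40, S6→F1 14×13=182, S7→F1 14×2=28, S8→F1 15×3=45
  shipping cost 659, fixed 119 → total 778.
Compare {F1, F2, F3}: shipping cost 659 + fixed 157 = 816.
Compare {F2, F3}: shipping cost 765 + fixed 91 = 856.
Compare {F1, F3}: shipping cost 897 + fixed 104 = 1001.
All other subsets cost ≥ 816. Minimum total cost: 778.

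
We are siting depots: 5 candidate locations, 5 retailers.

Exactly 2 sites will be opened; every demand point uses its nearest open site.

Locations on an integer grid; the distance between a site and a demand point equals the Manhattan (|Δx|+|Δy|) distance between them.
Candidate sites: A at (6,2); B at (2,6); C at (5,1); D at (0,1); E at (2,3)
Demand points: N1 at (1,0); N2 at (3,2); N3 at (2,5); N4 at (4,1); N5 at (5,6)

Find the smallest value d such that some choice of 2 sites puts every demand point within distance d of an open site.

4

Open {B, D}.
  Farthest demand point is N2 at distance 4 (to D); all others are ≤ 4.
With {B, E} the worst case is 4.
With {A, E} the worst case is 5.
No size-2 selection achieves below 4.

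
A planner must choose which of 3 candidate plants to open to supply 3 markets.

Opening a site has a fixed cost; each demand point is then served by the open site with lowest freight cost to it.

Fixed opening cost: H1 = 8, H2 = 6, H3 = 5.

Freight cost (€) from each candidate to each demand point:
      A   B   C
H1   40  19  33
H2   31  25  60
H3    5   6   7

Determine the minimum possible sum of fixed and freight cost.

Open {H3}: assign each demand point to its cheapest open site.
  A→H3 5, B→H3 6, C→H3 7
  freight cost 18, fixed 5 → total 23.
Compare {H2, H3}: freight cost 18 + fixed 11 = 29.
Compare {H1, H3}: freight cost 18 + fixed 13 = 31.
Compare {H1, H2, H3}: freight cost 18 + fixed 19 = 37.
All other subsets cost ≥ 29. Minimum total cost: 23.

23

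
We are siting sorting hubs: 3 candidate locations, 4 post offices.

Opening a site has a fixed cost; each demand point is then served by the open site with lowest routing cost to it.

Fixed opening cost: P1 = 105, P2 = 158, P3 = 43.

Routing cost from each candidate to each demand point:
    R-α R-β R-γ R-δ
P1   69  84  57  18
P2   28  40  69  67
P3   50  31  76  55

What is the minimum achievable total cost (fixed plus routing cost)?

Open {P3}: assign each demand point to its cheapest open site.
  R-α→P3 50, R-β→P3 31, R-γ→P3 76, R-δ→P3 55
  routing cost 212, fixed 43 → total 255.
Compare {P1, P3}: routing cost 156 + fixed 148 = 304.
Compare {P1}: routing cost 228 + fixed 105 = 333.
Compare {P2}: routing cost 204 + fixed 158 = 362.
All other subsets cost ≥ 304. Minimum total cost: 255.

255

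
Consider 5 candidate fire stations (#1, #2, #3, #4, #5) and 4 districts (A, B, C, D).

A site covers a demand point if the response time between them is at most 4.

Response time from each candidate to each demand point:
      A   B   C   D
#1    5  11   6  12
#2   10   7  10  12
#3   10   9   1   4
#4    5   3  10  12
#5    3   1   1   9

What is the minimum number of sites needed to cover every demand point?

2

Coverage sets (demand points within 4 of each site):
  #1: {}
  #2: {}
  #3: {C, D}
  #4: {B}
  #5: {A, B, C}
No single site covers all 4 demand points.
But {#3, #5} covers everything, so the minimum is 2.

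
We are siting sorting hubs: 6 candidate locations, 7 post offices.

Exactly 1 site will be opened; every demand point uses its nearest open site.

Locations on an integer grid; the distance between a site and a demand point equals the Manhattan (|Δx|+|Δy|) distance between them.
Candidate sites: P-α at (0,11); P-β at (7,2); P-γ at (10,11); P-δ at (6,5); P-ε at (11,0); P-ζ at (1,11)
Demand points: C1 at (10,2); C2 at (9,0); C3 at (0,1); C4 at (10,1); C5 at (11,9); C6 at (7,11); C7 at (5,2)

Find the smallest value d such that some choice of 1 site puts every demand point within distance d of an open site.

Open {P-δ}.
  Farthest demand point is C3 at distance 10 (to P-δ); all others are ≤ 10.
With {P-β} the worst case is 11.
With {P-ε} the worst case is 15.
No size-1 selection achieves below 10.

10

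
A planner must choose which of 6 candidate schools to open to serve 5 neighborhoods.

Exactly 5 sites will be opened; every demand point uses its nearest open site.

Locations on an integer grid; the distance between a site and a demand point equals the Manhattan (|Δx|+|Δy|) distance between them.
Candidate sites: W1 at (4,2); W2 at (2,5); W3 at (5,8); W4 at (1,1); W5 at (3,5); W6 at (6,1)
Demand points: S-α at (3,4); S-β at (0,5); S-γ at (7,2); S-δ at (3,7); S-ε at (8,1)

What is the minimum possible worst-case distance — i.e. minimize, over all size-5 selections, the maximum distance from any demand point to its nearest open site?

Open {W1, W2, W3, W5, W6}.
  Farthest demand point is S-β at distance 2 (to W2); all others are ≤ 2.
With {W1, W2, W4, W5, W6} the worst case is 2.
With {W2, W3, W4, W5, W6} the worst case is 2.
No size-5 selection achieves below 2.

2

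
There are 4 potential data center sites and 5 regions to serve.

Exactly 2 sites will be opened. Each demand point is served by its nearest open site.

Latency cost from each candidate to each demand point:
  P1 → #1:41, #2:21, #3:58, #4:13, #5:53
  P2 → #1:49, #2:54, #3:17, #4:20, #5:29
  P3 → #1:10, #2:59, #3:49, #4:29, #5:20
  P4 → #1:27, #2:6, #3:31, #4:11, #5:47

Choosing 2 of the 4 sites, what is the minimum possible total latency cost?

78

Open {P3, P4}.
  #1→P3 10, #2→P4 6, #3→P4 31, #4→P4 11, #5→P3 20  ⇒ total 78.
Compare {P2, P4}: total 90.
Compare {P1, P3}: total 113.
No size-2 selection does better; minimum is 78.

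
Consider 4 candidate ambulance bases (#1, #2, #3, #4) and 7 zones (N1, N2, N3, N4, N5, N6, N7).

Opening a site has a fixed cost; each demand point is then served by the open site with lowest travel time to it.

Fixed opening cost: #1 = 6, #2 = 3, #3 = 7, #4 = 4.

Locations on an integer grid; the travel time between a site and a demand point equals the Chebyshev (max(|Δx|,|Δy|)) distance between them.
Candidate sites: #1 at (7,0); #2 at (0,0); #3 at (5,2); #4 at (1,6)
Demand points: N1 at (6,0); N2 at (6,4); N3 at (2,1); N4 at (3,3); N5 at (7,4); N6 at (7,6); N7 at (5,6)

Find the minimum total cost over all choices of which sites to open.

Open {#3}: assign each demand point to its cheapest open site.
  N1→#3 2, N2→#3 2, N3→#3 3, N4→#3 2, N5→#3 2, N6→#3 4, N7→#3 4
  travel time 19, fixed 7 → total 26.
Compare {#2, #3}: travel time 18 + fixed 10 = 28.
Compare {#3, #4}: travel time 19 + fixed 11 = 30.
Compare {#1, #3}: travel time 18 + fixed 13 = 31.
All other subsets cost ≥ 28. Minimum total cost: 26.

26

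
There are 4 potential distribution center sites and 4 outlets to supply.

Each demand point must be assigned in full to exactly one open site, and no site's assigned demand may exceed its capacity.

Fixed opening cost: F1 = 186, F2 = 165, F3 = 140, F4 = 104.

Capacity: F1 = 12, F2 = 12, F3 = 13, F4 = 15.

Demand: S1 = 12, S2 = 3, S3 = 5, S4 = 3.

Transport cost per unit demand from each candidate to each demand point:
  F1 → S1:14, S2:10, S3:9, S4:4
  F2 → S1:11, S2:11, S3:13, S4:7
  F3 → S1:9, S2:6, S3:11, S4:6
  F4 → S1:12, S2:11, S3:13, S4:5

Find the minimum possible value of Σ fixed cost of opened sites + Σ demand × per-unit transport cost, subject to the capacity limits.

Open {F3, F4}; cheapest assignment that respects the capacities:
  F3 (cap 13, load 12): S1 — cost 12×9 = 108
  F4 (cap 15, load 11): S2, S3, S4 — cost 3×11 + 5×13 + 3×5 = 113
  Shipping 221, fixed 244 → total 465.
  Any other capacity-feasible assignment to {F3, F4} ships for at least 221.
Compare {F2, F4}: its best feasible assignment gives total 514.
Compare {F1, F3}: its best feasible assignment gives total 521.
Every other set of open sites that can feasibly serve all demand totals ≥ 514 even under its best assignment. Minimum: 465.

465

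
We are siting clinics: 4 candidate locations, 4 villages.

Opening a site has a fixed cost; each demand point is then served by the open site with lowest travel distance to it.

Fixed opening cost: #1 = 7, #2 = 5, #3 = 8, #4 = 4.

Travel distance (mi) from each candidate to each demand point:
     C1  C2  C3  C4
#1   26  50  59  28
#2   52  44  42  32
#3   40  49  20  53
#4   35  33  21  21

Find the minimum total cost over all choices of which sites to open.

112

Open {#1, #4}: assign each demand point to its cheapest open site.
  C1→#1 26, C2→#4 33, C3→#4 21, C4→#4 21
  travel distance 101, fixed 11 → total 112.
Compare {#4}: travel distance 110 + fixed 4 = 114.
Compare {#1, #2, #4}: travel distance 101 + fixed 16 = 117.
Compare {#2, #4}: travel distance 110 + fixed 9 = 119.
All other subsets cost ≥ 114. Minimum total cost: 112.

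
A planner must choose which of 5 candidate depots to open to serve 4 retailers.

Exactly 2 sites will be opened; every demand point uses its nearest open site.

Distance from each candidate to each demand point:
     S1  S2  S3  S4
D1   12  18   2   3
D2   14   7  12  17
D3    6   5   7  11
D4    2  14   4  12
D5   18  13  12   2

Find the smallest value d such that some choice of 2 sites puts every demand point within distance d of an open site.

6

Open {D1, D3}.
  Farthest demand point is S1 at distance 6 (to D3); all others are ≤ 6.
With {D3, D5} the worst case is 7.
With {D2, D3} the worst case is 11.
No size-2 selection achieves below 6.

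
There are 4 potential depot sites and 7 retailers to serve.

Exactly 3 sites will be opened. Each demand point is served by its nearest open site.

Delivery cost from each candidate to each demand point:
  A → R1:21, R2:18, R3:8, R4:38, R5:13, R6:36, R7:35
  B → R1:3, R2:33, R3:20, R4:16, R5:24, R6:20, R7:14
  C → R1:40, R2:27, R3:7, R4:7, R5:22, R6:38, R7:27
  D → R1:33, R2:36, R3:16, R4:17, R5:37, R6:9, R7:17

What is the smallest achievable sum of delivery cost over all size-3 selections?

Open {A, B, D}.
  R1→B 3, R2→A 18, R3→A 8, R4→B 16, R5→A 13, R6→D 9, R7→B 14  ⇒ total 81.
Compare {A, B, C}: total 82.
Compare {B, C, D}: total 89.
No size-3 selection does better; minimum is 81.

81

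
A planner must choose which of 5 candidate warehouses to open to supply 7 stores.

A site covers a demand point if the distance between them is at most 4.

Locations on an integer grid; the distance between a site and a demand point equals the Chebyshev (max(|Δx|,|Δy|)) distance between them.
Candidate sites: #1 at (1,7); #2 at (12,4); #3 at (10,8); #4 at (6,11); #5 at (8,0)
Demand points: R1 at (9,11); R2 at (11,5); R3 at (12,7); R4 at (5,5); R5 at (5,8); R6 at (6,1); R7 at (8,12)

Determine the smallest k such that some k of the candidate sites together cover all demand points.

Coverage sets (demand points within 4 of each site):
  #1: {R4, R5}
  #2: {R2, R3}
  #3: {R1, R2, R3, R7}
  #4: {R1, R5, R7}
  #5: {R6}
No 2 sites suffice: every size-2 union leaves at least one demand point uncovered.
But {#1, #3, #5} covers everything, so the minimum is 3.

3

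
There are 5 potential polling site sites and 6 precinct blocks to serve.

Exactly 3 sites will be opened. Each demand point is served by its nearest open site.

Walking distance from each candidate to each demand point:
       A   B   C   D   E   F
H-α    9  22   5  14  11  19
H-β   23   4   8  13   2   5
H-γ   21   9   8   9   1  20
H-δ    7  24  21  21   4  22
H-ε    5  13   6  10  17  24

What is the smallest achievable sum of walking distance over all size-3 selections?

30

Open {H-β, H-γ, H-ε}.
  A→H-ε 5, B→H-β 4, C→H-ε 6, D→H-γ 9, E→H-γ 1, F→H-β 5  ⇒ total 30.
Compare {H-α, H-β, H-ε}: total 31.
Compare {H-β, H-δ, H-ε}: total 32.
No size-3 selection does better; minimum is 30.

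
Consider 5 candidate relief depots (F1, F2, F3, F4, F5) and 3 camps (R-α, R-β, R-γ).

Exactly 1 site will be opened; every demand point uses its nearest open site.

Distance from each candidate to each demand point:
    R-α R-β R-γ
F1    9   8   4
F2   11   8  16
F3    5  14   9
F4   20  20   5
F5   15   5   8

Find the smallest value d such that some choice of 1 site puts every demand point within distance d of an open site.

9

Open {F1}.
  Farthest demand point is R-α at distance 9 (to F1); all others are ≤ 9.
With {F3} the worst case is 14.
With {F5} the worst case is 15.
No size-1 selection achieves below 9.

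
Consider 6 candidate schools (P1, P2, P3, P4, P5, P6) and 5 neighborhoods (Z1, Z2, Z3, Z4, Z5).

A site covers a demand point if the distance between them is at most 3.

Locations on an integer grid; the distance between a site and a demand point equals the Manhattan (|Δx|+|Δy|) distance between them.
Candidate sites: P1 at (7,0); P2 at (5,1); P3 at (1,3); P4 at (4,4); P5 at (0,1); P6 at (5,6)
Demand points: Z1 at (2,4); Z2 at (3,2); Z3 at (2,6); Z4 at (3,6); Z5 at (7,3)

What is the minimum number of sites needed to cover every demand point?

3

Coverage sets (demand points within 3 of each site):
  P1: {Z5}
  P2: {Z2}
  P3: {Z1, Z2}
  P4: {Z1, Z2, Z4}
  P5: {}
  P6: {Z3, Z4}
No 2 sites suffice: every size-2 union leaves at least one demand point uncovered.
But {P1, P3, P6} covers everything, so the minimum is 3.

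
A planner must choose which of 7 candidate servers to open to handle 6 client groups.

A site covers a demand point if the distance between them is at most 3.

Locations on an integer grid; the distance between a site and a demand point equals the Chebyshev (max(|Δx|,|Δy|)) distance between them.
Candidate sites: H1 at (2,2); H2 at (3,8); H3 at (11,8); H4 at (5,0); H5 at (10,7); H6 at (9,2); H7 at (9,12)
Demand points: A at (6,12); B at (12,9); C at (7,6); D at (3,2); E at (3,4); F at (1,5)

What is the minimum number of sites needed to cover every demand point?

Coverage sets (demand points within 3 of each site):
  H1: {D, E, F}
  H2: {F}
  H3: {B}
  H4: {D}
  H5: {B, C}
  H6: {}
  H7: {A, B}
No 2 sites suffice: every size-2 union leaves at least one demand point uncovered.
But {H1, H5, H7} covers everything, so the minimum is 3.

3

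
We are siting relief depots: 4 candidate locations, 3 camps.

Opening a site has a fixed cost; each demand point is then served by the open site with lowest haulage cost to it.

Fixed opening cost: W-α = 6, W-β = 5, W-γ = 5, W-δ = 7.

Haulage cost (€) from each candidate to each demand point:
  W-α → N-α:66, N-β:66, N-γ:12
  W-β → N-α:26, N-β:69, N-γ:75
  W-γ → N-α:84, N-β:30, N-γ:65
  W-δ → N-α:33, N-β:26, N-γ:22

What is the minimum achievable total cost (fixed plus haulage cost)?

Open {W-α, W-β, W-δ}: assign each demand point to its cheapest open site.
  N-α→W-β 26, N-β→W-δ 26, N-γ→W-α 12
  haulage cost 64, fixed 18 → total 82.
Compare {W-α, W-δ}: haulage cost 71 + fixed 13 = 84.
Compare {W-α, W-β, W-γ}: haulage cost 68 + fixed 16 = 84.
Compare {W-β, W-δ}: haulage cost 74 + fixed 12 = 86.
All other subsets cost ≥ 84. Minimum total cost: 82.

82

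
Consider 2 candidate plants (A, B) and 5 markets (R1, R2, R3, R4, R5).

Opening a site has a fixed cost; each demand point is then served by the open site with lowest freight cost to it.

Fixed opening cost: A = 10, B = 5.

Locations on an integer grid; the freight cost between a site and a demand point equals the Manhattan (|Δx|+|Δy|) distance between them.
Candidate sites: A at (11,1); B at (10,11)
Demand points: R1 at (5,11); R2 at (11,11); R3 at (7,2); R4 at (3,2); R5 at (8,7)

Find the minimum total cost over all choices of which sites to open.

41

Open {A, B}: assign each demand point to its cheapest open site.
  R1→B 5, R2→B 1, R3→A 5, R4→A 9, R5→B 6
  freight cost 26, fixed 15 → total 41.
Compare {B}: freight cost 40 + fixed 5 = 45.
Compare {A}: freight cost 49 + fixed 10 = 59.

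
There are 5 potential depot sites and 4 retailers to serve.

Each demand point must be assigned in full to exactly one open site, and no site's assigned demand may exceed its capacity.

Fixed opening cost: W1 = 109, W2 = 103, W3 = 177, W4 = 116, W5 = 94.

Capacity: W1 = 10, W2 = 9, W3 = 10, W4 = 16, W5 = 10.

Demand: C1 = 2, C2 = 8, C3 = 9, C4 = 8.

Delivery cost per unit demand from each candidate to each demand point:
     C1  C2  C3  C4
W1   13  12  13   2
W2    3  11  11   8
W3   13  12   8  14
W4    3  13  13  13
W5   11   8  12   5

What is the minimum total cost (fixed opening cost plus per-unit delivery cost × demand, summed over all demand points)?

507

Open {W1, W2, W5}; cheapest assignment that respects the capacities:
  W1 (cap 10, load 8): C4 — cost 8×2 = 16
  W2 (cap 9, load 9): C3 — cost 9×11 = 99
  W5 (cap 10, load 10): C1, C2 — cost 2×11 + 8×8 = 86
  Shipping 201, fixed 306 → total 507.
  Any other capacity-feasible assignment to {W1, W2, W5} ships for at least 201.
Compare {W1, W4, W5}: its best feasible assignment gives total 522.
Compare {W1, W2, W4}: its best feasible assignment gives total 553.
Every other set of open sites that can feasibly serve all demand totals ≥ 522 even under its best assignment. Minimum: 507.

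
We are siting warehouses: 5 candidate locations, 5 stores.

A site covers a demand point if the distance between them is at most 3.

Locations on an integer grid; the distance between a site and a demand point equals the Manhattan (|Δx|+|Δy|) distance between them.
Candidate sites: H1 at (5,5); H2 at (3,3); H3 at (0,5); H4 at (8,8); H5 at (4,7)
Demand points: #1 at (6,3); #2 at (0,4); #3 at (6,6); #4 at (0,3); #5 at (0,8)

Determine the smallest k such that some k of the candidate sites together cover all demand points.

2

Coverage sets (demand points within 3 of each site):
  H1: {#1, #3}
  H2: {#1, #4}
  H3: {#2, #4, #5}
  H4: {}
  H5: {#3}
No single site covers all 5 demand points.
But {H1, H3} covers everything, so the minimum is 2.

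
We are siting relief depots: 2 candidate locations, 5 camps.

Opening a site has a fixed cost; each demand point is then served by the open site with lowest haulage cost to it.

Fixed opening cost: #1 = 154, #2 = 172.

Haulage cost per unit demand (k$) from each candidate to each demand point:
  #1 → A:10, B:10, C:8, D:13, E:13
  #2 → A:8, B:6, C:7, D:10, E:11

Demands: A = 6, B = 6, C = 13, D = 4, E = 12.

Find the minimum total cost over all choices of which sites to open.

519

Open {#2}: assign each demand point to its cheapest open site.
  A→#2 6×8=48, B→#2 6×6=36, C→#2 13×7=91, D→#2 4×10=40, E→#2 12×11=132
  haulage cost 347, fixed 172 → total 519.
Compare {#1}: haulage cost 432 + fixed 154 = 586.
Compare {#1, #2}: haulage cost 347 + fixed 326 = 673.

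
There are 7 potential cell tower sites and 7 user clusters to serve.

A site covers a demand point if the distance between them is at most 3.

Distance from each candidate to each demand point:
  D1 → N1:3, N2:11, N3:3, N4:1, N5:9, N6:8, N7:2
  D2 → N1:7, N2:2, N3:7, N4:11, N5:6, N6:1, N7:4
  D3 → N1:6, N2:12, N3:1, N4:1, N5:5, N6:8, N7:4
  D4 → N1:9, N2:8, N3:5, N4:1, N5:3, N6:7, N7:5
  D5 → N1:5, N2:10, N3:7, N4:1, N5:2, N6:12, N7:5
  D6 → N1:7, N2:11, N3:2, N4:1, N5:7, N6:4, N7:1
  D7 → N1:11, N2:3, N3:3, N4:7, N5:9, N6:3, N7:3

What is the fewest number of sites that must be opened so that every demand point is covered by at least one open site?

3

Coverage sets (demand points within 3 of each site):
  D1: {N1, N3, N4, N7}
  D2: {N2, N6}
  D3: {N3, N4}
  D4: {N4, N5}
  D5: {N4, N5}
  D6: {N3, N4, N7}
  D7: {N2, N3, N6, N7}
No 2 sites suffice: every size-2 union leaves at least one demand point uncovered.
But {D1, D2, D4} covers everything, so the minimum is 3.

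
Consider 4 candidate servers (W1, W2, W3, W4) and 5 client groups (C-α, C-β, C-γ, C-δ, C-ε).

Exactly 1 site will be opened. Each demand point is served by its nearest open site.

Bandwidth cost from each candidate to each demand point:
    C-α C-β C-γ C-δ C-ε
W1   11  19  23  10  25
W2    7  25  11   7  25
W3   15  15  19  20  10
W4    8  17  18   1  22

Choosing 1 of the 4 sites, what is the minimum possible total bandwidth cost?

Open {W4}.
  C-α→W4 8, C-β→W4 17, C-γ→W4 18, C-δ→W4 1, C-ε→W4 22  ⇒ total 66.
Compare {W2}: total 75.
Compare {W3}: total 79.
No size-1 selection does better; minimum is 66.

66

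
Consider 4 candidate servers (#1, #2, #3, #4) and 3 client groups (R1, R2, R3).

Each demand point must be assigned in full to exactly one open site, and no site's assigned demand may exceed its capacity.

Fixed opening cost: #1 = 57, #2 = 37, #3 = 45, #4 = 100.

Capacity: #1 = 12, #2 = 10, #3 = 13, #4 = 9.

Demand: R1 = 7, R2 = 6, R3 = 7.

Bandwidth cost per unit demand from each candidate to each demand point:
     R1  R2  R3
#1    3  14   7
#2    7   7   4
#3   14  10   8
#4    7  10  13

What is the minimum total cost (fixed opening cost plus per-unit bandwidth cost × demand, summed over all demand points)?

Open {#1, #3}; cheapest assignment that respects the capacities:
  #1 (cap 12, load 7): R1 — cost 7×3 = 21
  #3 (cap 13, load 13): R2, R3 — cost 6×10 + 7×8 = 116
  Shipping 137, fixed 102 → total 239.
  Any other capacity-feasible assignment to {#1, #3} ships for at least 137.
Compare {#2, #3}: its best feasible assignment gives total 247.
Compare {#1, #2, #3}: its best feasible assignment gives total 248.
Every other set of open sites that can feasibly serve all demand totals ≥ 247 even under its best assignment. Minimum: 239.

239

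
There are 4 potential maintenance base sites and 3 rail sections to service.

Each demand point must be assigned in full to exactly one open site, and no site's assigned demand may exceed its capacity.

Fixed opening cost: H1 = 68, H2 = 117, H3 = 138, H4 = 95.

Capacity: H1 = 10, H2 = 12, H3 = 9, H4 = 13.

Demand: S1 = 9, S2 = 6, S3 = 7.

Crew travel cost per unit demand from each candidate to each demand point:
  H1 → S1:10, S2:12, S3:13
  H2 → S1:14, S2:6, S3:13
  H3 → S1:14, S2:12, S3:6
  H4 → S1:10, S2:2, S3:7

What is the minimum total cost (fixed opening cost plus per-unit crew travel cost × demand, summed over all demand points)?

314

Open {H1, H4}; cheapest assignment that respects the capacities:
  H1 (cap 10, load 9): S1 — cost 9×10 = 90
  H4 (cap 13, load 13): S2, S3 — cost 6×2 + 7×7 = 61
  Shipping 151, fixed 163 → total 314.
  Any other capacity-feasible assignment to {H1, H4} ships for at least 151.
Compare {H2, H4}: its best feasible assignment gives total 399.
Compare {H3, H4}: its best feasible assignment gives total 420.
Every other set of open sites that can feasibly serve all demand totals ≥ 399 even under its best assignment. Minimum: 314.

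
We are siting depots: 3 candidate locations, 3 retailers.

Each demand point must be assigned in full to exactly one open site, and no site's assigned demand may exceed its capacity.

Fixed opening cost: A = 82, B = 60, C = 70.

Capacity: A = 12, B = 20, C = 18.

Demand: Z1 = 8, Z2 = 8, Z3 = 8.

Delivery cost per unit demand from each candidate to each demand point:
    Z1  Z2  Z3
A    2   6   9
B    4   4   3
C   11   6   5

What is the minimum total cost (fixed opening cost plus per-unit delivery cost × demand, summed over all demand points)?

Open {A, B}; cheapest assignment that respects the capacities:
  A (cap 12, load 8): Z1 — cost 8×2 = 16
  B (cap 20, load 16): Z2, Z3 — cost 8×4 + 8×3 = 56
  Shipping 72, fixed 142 → total 214.
  Any other capacity-feasible assignment to {A, B} ships for at least 72.
Compare {B, C}: its best feasible assignment gives total 234.
Compare {A, C}: its best feasible assignment gives total 256.
Every other set of open sites that can feasibly serve all demand totals ≥ 234 even under its best assignment. Minimum: 214.

214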